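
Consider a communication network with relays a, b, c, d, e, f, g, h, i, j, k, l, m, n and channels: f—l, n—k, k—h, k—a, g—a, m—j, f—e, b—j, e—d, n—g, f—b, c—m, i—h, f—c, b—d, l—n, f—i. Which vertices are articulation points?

f

Removing f increases the component count from 1 to 2, so f is a cut vertex.
By contrast removing i leaves 1 component; it is not a cut vertex. No other vertex is a cut vertex either.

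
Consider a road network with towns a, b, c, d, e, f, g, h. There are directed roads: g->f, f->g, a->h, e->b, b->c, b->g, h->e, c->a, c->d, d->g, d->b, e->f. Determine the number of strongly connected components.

2

{a, b, c, d, e, h} are all mutually reachable — one SCC of size 6.
{f, g} are all mutually reachable — one SCC of size 2.
That gives 2 strongly connected components.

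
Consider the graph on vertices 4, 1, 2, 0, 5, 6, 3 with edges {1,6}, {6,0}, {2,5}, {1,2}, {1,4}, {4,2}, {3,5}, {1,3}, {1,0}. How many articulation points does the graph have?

Removing 1 increases the component count from 1 to 2, so 1 is a cut vertex.
By contrast removing 2 leaves 1 component; it is not a cut vertex. No other vertex is a cut vertex either.

1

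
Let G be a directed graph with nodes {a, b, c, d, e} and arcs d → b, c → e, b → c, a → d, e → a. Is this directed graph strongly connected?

From d we can reach every vertex (a, b, c, d, e), and every vertex can reach d (a, b, c, d, e). So the whole graph is one strongly connected component.

Yes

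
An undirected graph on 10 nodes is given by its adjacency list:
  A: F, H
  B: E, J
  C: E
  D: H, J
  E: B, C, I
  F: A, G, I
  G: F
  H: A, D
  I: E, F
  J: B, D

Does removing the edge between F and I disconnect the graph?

After removing F-I, the path F-A-H-D-J-B-E-I still connects them, so the edge is not a bridge.

No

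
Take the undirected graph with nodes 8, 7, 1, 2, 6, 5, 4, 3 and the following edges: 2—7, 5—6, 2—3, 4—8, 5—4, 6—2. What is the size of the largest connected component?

1 is isolated — a component by itself.
Starting from 2 we can reach 2, 3, 4, 5, 6, 7, 8. That is one component of size 7.
The largest has 7 vertices.

7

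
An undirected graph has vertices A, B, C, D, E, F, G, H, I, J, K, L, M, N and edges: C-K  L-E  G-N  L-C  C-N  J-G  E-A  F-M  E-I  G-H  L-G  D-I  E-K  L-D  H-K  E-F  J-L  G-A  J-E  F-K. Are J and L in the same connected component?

From J we can reach A, C, D, E, F, G, H, I, J, K, L, M, N, which includes L.

Yes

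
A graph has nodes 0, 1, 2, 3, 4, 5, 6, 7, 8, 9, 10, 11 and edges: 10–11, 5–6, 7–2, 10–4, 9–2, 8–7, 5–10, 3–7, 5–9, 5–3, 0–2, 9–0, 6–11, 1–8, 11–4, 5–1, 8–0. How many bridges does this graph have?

The edges on the cycle 5-6-11-4-10-5 are not bridges since each lies on that cycle.
Every edge lies on some cycle, so there are no bridges.

0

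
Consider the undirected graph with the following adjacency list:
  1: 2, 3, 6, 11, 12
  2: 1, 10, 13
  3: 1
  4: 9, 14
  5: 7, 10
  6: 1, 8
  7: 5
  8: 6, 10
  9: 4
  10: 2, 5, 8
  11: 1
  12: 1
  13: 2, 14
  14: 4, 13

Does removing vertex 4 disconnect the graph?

Yes

Deleting 4 raises the number of components from 1 to 2, so 4 is a cut vertex.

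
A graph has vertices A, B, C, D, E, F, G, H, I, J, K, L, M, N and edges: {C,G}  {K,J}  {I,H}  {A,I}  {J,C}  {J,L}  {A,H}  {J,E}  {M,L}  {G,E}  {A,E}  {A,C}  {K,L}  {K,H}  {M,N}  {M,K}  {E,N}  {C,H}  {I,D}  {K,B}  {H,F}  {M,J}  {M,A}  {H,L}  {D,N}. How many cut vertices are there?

2

Removing H increases the component count from 1 to 2, so H is a cut vertex.
Removing K increases the component count from 1 to 2, so K is a cut vertex.
By contrast removing C leaves 1 component; it is not a cut vertex. No other vertex is a cut vertex either.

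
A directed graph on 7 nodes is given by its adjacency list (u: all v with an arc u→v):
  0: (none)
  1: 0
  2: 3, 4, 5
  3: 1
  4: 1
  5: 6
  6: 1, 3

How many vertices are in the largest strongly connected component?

{2} is an SCC by itself.
{6} is an SCC by itself.
{5} is an SCC by itself.
{3} is an SCC by itself.
{1} is an SCC by itself.
(and 2 more singleton SCCs)
The largest has 1 vertex.

1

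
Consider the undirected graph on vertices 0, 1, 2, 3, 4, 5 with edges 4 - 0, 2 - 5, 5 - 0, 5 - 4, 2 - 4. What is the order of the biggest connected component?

4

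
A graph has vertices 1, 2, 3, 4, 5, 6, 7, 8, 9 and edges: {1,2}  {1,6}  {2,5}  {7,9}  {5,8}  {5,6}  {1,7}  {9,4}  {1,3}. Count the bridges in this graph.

5

The edges on the cycle 1-2-5-6-1 are not bridges since each lies on that cycle.
But removing 1–3 disconnects 1 from 3; removing 7–9 disconnects 7 from 9; removing 1–7 disconnects 1 from 7; removing 4–9 disconnects 4 from 9 — these are bridges.
In total 5 edges are bridges.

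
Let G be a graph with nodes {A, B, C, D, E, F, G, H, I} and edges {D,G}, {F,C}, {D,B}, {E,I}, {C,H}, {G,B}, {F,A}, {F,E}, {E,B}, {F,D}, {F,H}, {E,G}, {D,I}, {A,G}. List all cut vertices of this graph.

F

Removing F increases the component count from 1 to 2, so F is a cut vertex.
By contrast removing G leaves 1 component; it is not a cut vertex. No other vertex is a cut vertex either.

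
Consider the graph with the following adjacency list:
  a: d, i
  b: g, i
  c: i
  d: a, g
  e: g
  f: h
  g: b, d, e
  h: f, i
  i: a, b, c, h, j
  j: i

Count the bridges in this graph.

5

The edges on the cycle a-i-b-g-d-a are not bridges since each lies on that cycle.
But removing i-j disconnects i from j; removing i-c disconnects i from c; removing f-h disconnects f from h; removing g-e disconnects g from e — these are bridges.
In total 5 edges are bridges.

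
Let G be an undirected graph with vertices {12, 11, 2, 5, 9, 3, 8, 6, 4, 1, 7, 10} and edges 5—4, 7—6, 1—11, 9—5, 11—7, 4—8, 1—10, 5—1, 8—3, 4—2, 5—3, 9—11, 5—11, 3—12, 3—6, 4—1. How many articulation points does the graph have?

3

Removing 1 increases the component count from 1 to 2, so 1 is a cut vertex.
Removing 3 increases the component count from 1 to 2, so 3 is a cut vertex.
Removing 4 increases the component count from 1 to 2, so 4 is a cut vertex.
By contrast removing 10 leaves 1 component; it is not a cut vertex. No other vertex is a cut vertex either.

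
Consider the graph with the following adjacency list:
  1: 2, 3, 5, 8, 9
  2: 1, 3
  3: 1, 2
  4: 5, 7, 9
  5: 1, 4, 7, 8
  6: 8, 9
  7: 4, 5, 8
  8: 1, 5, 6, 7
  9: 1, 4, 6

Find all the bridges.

The edges on the cycle 1-2-3-1 are not bridges since each lies on that cycle.
Every edge lies on some cycle, so there are no bridges.

none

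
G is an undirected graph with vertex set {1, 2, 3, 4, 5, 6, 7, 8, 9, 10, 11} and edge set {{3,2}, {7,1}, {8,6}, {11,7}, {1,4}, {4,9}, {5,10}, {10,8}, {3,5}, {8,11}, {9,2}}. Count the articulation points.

1

Removing 8 increases the component count from 1 to 2, so 8 is a cut vertex.
By contrast removing 9 leaves 1 component; it is not a cut vertex. No other vertex is a cut vertex either.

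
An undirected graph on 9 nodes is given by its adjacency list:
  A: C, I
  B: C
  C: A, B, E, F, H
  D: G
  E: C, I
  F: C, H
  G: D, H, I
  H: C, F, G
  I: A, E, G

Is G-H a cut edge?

After removing G-H, the path G-I-A-C-H still connects them, so the edge is not a bridge.

No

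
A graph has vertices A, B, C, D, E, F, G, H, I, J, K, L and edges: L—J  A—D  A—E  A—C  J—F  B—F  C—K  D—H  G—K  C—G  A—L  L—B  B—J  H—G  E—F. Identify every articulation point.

Removing A increases the component count from 2 to 3, so A is a cut vertex.
By contrast removing E leaves 2 components; it is not a cut vertex. No other vertex is a cut vertex either.

A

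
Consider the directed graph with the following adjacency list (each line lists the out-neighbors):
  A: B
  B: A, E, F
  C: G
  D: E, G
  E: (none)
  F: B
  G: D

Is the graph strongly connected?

No

There is no directed path from F to D, so the graph is not strongly connected.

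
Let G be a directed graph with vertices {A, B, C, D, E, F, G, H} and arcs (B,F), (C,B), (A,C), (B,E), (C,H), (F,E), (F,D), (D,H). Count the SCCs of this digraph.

8

{A} is an SCC by itself.
{E} is an SCC by itself.
{C} is an SCC by itself.
{B} is an SCC by itself.
{G} is an SCC by itself.
(and 3 more singleton SCCs)
That gives 8 strongly connected components.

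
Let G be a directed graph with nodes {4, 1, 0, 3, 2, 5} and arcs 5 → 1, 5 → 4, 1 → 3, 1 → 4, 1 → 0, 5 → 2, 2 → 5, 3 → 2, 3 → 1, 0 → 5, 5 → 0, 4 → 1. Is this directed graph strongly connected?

From 4 we can reach every vertex (0, 1, 2, 3, 4, 5), and every vertex can reach 4 (0, 1, 2, 3, 4, 5). So the whole graph is one strongly connected component.

Yes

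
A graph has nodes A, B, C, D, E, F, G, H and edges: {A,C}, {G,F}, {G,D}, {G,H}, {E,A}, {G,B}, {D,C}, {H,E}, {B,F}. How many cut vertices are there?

1

Removing G increases the component count from 1 to 2, so G is a cut vertex.
By contrast removing F leaves 1 component; it is not a cut vertex. No other vertex is a cut vertex either.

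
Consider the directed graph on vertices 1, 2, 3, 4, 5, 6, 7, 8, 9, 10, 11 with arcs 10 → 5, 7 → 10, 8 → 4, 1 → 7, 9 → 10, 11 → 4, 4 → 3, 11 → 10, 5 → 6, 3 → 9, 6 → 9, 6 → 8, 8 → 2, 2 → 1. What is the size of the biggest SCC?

10

{1, 2, 3, 4, 5, 6, 7, 8, 9, 10} are all mutually reachable — one SCC of size 10.
{11} is an SCC by itself.
The largest has 10 vertices.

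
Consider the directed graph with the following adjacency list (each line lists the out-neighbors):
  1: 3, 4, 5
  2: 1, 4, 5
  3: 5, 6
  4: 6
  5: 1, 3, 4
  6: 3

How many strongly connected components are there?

2

{1, 3, 4, 5, 6} are all mutually reachable — one SCC of size 5.
{2} is an SCC by itself.
That gives 2 strongly connected components.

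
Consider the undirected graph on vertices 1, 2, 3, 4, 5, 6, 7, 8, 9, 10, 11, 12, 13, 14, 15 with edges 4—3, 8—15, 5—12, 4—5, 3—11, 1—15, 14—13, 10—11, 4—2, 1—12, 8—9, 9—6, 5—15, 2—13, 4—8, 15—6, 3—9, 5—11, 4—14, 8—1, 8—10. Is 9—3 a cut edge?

After removing 9—3, the path 9-8-4-3 still connects them, so the edge is not a bridge.

No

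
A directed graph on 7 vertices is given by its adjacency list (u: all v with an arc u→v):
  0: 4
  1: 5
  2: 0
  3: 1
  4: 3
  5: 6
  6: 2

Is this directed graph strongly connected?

Yes

From 4 we can reach every vertex (0, 1, 2, 3, 4, 5, 6), and every vertex can reach 4 (0, 1, 2, 3, 4, 5, 6). So the whole graph is one strongly connected component.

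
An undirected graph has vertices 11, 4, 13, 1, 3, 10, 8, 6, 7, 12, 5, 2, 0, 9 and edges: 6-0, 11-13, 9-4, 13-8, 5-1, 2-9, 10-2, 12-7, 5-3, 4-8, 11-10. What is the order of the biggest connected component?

7

Starting from 7 we can reach 7, 12. That is one component of size 2.
Starting from 0 we can reach 0, 6. That is one component of size 2.
Starting from 1 we can reach 1, 3, 5. That is one component of size 3.
Starting from 2 we can reach 2, 4, 8, 9, 10, 11, 13. That is one component of size 7.
The largest has 7 vertices.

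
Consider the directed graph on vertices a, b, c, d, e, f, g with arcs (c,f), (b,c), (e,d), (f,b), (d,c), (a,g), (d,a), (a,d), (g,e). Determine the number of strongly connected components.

{a, d, e, g} are all mutually reachable — one SCC of size 4.
{b, c, f} are all mutually reachable — one SCC of size 3.
That gives 2 strongly connected components.

2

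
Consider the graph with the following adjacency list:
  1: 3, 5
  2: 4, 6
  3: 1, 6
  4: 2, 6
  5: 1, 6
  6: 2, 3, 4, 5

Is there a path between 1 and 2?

From 1 we can reach 1, 2, 3, 4, 5, 6, which includes 2.

Yes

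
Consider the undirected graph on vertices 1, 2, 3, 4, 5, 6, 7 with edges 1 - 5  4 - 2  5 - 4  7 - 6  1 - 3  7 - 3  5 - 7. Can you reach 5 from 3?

Yes

From 3 we can reach 1, 2, 3, 4, 5, 6, 7, which includes 5.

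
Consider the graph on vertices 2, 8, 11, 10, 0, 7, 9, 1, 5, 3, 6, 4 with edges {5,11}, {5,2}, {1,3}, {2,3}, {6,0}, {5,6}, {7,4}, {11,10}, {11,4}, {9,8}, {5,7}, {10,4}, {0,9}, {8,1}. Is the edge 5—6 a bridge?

No

After removing 5—6, the path 5-2-3-1-8-9-0-6 still connects them, so the edge is not a bridge.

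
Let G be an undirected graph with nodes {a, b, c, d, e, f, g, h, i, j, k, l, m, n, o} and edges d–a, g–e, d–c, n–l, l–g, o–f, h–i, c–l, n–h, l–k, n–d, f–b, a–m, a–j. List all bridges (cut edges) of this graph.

a-d, a-j, a-m, b-f, e-g, f-o, g-l, h-i, h-n, k-l

The edges on the cycle n-d-c-l-n are not bridges since each lies on that cycle.
But removing o–f disconnects o from f; removing d–a disconnects d from a; removing f–b disconnects f from b; removing l–g disconnects l from g — these are bridges.
In total 10 edges are bridges.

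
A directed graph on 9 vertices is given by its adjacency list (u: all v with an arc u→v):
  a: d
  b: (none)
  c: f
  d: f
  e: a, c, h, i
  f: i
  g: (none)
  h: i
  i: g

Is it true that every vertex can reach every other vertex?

There is no directed path from d to a, so the graph is not strongly connected.

No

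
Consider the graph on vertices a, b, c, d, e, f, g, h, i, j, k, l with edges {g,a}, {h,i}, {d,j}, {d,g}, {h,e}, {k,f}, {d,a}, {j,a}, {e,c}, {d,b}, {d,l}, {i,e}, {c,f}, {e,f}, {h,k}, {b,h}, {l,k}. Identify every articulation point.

d

Removing d increases the component count from 1 to 2, so d is a cut vertex.
By contrast removing c leaves 1 component; it is not a cut vertex. No other vertex is a cut vertex either.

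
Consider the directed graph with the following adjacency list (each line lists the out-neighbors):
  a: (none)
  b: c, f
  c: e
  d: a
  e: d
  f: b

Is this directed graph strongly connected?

There is no directed path from a to b, so the graph is not strongly connected.

No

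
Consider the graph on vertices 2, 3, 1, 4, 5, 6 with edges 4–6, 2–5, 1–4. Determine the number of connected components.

3 is isolated — a component by itself.
Starting from 2 we can reach 2, 5. That is one component of size 2.
Starting from 1 we can reach 1, 4, 6. That is one component of size 3.
Total: 3 components.

3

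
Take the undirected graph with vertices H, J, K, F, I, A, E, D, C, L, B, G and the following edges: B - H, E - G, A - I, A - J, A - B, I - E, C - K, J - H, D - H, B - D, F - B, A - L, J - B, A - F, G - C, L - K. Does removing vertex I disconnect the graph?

Deleting I leaves 1 component (was 1) (its neighbors A, E remain connected to each other), so I is not a cut vertex.

No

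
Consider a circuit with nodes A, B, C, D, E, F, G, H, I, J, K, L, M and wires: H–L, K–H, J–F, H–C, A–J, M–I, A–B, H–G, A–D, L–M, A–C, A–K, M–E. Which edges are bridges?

A-B, A-D, A-J, E-M, F-J, G-H, H-L, I-M, L-M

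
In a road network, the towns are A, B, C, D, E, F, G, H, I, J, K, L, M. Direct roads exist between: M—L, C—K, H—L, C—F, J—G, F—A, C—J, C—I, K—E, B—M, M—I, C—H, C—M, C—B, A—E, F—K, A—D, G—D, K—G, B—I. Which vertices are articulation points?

Removing C increases the component count from 1 to 2, so C is a cut vertex.
By contrast removing L leaves 1 component; it is not a cut vertex. No other vertex is a cut vertex either.

C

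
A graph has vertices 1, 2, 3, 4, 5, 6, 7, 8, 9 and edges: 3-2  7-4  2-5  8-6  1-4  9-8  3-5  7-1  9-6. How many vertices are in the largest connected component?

3

Starting from 1 we can reach 1, 4, 7. That is one component of size 3.
Starting from 6 we can reach 6, 8, 9. That is one component of size 3.
Starting from 2 we can reach 2, 3, 5. That is one component of size 3.
The largest has 3 vertices.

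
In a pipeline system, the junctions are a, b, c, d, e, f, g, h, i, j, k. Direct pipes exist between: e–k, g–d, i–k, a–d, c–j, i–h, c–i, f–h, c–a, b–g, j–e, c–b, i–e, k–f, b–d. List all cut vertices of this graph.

Removing c increases the component count from 1 to 2, so c is a cut vertex.
By contrast removing e leaves 1 component; it is not a cut vertex. No other vertex is a cut vertex either.

c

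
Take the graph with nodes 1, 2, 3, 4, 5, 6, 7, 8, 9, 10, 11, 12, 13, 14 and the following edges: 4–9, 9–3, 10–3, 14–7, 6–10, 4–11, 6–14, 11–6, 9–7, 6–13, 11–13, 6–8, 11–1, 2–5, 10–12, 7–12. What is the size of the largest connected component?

Starting from 2 we can reach 2, 5. That is one component of size 2.
Starting from 1 we can reach 1, 3, 4, 6, 7, 8, 9, 10, 11, 12, 13, 14. That is one component of size 12.
The largest has 12 vertices.

12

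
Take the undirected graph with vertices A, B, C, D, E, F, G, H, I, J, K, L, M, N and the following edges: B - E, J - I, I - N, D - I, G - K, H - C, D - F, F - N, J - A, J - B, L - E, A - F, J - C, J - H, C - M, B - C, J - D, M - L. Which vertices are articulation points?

Removing J increases the component count from 2 to 3, so J is a cut vertex.
By contrast removing A leaves 2 components; it is not a cut vertex. No other vertex is a cut vertex either.

J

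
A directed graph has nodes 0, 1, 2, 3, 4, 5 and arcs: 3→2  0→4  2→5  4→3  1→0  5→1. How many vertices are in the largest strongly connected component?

6

{0, 1, 2, 3, 4, 5} are all mutually reachable — one SCC of size 6.
The largest has 6 vertices.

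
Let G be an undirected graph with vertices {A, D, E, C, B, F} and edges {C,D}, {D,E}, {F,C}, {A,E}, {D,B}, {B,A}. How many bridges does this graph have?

2

The edges on the cycle D-B-A-E-D are not bridges since each lies on that cycle.
But removing F—C disconnects F from C; removing D—C disconnects D from C — these are bridges.
That makes 2 bridges.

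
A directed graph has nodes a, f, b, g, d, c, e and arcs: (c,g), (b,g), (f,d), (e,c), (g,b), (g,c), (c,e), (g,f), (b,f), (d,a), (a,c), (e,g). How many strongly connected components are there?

{a, b, c, d, e, f, g} are all mutually reachable — one SCC of size 7.
That gives 1 strongly connected component.

1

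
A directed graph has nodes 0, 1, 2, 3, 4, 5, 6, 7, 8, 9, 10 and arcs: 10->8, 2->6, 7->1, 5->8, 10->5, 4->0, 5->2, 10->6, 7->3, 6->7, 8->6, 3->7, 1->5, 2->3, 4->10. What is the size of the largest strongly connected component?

7

{1, 2, 3, 5, 6, 7, 8} are all mutually reachable — one SCC of size 7.
{4} is an SCC by itself.
{10} is an SCC by itself.
{9} is an SCC by itself.
{0} is an SCC by itself.
The largest has 7 vertices.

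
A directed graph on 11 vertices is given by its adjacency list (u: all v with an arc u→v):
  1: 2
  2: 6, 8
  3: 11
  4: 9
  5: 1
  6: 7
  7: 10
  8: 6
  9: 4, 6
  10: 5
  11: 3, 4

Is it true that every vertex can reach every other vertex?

There is no directed path from 8 to 3, so the graph is not strongly connected.

No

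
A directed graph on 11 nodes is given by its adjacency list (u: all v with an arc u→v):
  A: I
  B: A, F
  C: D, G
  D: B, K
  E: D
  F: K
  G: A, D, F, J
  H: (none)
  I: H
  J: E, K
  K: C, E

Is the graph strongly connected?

There is no directed path from H to G, so the graph is not strongly connected.

No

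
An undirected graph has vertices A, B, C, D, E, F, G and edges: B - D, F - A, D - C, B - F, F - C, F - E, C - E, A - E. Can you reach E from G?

No

The component containing G is {G}, and E is not in it.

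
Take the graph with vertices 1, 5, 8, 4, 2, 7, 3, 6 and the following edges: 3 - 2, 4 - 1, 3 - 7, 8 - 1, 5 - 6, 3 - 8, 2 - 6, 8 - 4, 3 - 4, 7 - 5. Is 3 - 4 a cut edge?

No

After removing 3 - 4, the path 3-8-4 still connects them, so the edge is not a bridge.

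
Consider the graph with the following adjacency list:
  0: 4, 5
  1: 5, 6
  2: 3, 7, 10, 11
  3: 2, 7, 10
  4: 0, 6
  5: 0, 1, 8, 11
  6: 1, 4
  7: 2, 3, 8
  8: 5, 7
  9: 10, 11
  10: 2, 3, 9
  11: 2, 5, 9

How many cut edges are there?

0

The edges on the cycle 7-2-3-7 are not bridges since each lies on that cycle.
Every edge lies on some cycle, so there are no bridges.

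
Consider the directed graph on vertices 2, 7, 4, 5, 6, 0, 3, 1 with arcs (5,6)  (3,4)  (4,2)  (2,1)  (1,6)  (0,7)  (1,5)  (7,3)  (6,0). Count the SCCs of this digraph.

1

{0, 1, 2, 3, 4, 5, 6, 7} are all mutually reachable — one SCC of size 8.
That gives 1 strongly connected component.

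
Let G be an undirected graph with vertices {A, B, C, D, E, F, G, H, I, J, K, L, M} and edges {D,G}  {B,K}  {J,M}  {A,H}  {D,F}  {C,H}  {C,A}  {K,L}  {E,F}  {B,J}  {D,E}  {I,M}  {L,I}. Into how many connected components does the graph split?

3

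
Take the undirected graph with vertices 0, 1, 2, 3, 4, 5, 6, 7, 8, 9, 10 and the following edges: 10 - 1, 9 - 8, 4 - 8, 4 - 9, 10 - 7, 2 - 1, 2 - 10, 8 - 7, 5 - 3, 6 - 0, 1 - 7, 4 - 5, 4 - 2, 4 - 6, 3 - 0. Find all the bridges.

none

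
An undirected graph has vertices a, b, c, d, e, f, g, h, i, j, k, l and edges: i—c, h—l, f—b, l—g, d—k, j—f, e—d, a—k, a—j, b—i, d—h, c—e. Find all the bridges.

The edges on the cycle a-j-f-b-i-c-e-d-k-a are not bridges since each lies on that cycle.
But removing l—g disconnects l from g; removing h—l disconnects h from l; removing h—d disconnects h from d — these are bridges.

d-h, g-l, h-l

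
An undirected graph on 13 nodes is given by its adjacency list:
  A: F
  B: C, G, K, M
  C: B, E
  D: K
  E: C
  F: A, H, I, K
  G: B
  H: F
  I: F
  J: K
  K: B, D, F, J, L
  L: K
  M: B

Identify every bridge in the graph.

A-F, B-C, B-G, B-K, B-M, C-E, D-K, F-H, F-I, F-K, J-K, K-L

removing B-K disconnects B from K; removing F-K disconnects F from K; removing K-J disconnects K from J; removing C-B disconnects C from B — these are bridges.
In total 12 edges are bridges.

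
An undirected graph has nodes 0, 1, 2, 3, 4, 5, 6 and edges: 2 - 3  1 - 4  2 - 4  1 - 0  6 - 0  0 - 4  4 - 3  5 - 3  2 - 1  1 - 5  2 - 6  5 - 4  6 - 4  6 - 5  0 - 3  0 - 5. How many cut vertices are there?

0

Removing 6, for instance, still leaves 1 component. No single vertex removal increases the component count — the graph has no articulation points.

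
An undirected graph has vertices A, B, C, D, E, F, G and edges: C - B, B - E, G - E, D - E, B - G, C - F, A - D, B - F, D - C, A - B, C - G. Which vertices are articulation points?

none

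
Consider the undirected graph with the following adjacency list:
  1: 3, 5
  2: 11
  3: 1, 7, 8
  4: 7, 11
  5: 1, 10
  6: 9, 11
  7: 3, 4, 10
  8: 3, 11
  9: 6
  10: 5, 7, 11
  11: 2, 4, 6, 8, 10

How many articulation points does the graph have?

2

Removing 6 increases the component count from 1 to 2, so 6 is a cut vertex.
Removing 11 increases the component count from 1 to 3, so 11 is a cut vertex.
By contrast removing 3 leaves 1 component; it is not a cut vertex. No other vertex is a cut vertex either.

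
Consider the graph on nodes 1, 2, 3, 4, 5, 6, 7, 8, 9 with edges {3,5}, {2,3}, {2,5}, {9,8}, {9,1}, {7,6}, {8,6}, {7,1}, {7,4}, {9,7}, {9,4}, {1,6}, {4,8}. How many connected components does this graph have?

2

Starting from 2 we can reach 2, 3, 5. That is one component of size 3.
Starting from 1 we can reach 1, 4, 6, 7, 8, 9. That is one component of size 6.
Total: 2 components.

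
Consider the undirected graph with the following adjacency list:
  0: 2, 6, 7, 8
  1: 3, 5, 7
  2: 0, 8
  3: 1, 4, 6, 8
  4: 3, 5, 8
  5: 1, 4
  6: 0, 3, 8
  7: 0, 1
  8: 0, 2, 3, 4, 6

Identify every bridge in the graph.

The edges on the cycle 3-8-4-3 are not bridges since each lies on that cycle.
Every edge lies on some cycle, so there are no bridges.

none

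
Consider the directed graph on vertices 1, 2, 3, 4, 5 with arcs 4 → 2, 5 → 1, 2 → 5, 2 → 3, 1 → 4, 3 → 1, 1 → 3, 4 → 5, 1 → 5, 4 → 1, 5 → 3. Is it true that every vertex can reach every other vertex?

From 4 we can reach every vertex (1, 2, 3, 4, 5), and every vertex can reach 4 (1, 2, 3, 4, 5). So the whole graph is one strongly connected component.

Yes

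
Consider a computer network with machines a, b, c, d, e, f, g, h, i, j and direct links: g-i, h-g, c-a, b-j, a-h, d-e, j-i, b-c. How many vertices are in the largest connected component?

7

f is isolated — a component by itself.
Starting from d we can reach d, e. That is one component of size 2.
Starting from a we can reach a, b, c, g, h, i, j. That is one component of size 7.
The largest has 7 vertices.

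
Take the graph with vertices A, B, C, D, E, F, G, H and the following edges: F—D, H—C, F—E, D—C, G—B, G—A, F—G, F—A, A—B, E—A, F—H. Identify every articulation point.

F

Removing F increases the component count from 1 to 2, so F is a cut vertex.
By contrast removing C leaves 1 component; it is not a cut vertex. No other vertex is a cut vertex either.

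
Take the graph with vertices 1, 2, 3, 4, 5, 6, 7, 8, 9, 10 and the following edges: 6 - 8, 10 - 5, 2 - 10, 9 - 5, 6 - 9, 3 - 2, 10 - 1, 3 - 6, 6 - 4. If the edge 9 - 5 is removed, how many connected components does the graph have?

2

9 and 5 are still connected via 9-6-3-2-10-5, so the component count stays at 2.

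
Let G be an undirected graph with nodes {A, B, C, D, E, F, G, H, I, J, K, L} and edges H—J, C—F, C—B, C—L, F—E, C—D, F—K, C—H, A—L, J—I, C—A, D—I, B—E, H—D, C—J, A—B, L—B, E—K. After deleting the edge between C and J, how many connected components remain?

2

C and J are still connected via C-H-J, so the component count stays at 2.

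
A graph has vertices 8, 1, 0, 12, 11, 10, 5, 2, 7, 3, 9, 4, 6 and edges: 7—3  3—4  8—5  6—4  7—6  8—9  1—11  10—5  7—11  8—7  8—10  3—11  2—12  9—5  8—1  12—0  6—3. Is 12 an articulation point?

Yes

Deleting 12 raises the number of components from 2 to 3, so 12 is a cut vertex.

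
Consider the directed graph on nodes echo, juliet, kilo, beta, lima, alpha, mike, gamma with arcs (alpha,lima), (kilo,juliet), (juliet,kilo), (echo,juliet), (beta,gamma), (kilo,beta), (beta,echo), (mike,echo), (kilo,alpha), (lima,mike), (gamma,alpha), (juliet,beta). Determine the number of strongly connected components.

{beta, echo, kilo, lima, mike, alpha, gamma, juliet} are all mutually reachable — one SCC of size 8.
That gives 1 strongly connected component.

1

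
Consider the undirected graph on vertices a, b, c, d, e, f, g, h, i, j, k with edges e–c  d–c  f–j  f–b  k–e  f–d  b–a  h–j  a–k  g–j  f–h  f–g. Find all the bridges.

The edges on the cycle f-h-j-f are not bridges since each lies on that cycle.
Every edge lies on some cycle, so there are no bridges.

none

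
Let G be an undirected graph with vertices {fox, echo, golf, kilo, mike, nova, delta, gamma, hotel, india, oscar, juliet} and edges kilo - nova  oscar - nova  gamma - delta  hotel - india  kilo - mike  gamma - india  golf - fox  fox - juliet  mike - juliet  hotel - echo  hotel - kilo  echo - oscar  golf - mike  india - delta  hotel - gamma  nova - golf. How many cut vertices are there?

1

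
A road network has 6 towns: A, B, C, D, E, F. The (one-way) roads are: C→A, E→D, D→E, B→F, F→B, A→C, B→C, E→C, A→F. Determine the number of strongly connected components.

{A, B, C, F} are all mutually reachable — one SCC of size 4.
{D, E} are all mutually reachable — one SCC of size 2.
That gives 2 strongly connected components.

2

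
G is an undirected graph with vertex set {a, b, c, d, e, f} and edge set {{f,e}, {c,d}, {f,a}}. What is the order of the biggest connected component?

3

b is isolated — a component by itself.
Starting from c we can reach c, d. That is one component of size 2.
Starting from a we can reach a, e, f. That is one component of size 3.
The largest has 3 vertices.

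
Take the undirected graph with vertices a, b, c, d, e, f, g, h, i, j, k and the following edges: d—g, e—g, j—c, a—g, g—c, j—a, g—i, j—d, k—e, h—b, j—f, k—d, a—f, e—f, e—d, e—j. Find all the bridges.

b-h, g-i

The edges on the cycle j-a-f-j are not bridges since each lies on that cycle.
But removing i—g disconnects i from g; removing h—b disconnects h from b — these are bridges.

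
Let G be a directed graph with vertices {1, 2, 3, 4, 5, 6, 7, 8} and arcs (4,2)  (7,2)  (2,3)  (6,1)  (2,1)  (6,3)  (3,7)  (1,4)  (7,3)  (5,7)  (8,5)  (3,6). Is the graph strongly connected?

There is no directed path from 7 to 5, so the graph is not strongly connected.

No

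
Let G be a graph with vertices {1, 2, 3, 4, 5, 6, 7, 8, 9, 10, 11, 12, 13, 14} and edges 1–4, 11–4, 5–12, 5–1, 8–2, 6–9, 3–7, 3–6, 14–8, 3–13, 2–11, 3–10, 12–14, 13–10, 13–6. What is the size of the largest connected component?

Starting from 3 we can reach 3, 6, 7, 9, 10, 13. That is one component of size 6.
Starting from 1 we can reach 1, 2, 4, 5, 8, 11, 12, 14. That is one component of size 8.
The largest has 8 vertices.

8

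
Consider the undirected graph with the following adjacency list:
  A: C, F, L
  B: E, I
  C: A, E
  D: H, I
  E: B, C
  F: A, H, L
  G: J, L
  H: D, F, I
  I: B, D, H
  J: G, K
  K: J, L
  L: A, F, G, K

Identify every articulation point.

L

Removing L increases the component count from 1 to 2, so L is a cut vertex.
By contrast removing F leaves 1 component; it is not a cut vertex. No other vertex is a cut vertex either.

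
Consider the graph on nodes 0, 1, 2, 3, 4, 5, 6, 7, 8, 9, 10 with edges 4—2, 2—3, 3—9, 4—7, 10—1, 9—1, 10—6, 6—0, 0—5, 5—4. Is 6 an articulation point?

No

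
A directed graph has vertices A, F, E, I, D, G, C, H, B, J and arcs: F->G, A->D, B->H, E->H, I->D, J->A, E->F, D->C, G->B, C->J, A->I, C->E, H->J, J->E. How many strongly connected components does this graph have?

{A, B, C, D, E, F, G, H, I, J} are all mutually reachable — one SCC of size 10.
That gives 1 strongly connected component.

1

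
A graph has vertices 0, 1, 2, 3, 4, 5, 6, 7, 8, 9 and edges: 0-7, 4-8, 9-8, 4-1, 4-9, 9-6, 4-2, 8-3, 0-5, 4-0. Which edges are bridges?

0-4, 0-5, 0-7, 1-4, 2-4, 3-8, 6-9

The edges on the cycle 4-9-8-4 are not bridges since each lies on that cycle.
But removing 0-7 disconnects 0 from 7; removing 8-3 disconnects 8 from 3; removing 0-5 disconnects 0 from 5; removing 4-0 disconnects 4 from 0 — these are bridges.
In total 7 edges are bridges.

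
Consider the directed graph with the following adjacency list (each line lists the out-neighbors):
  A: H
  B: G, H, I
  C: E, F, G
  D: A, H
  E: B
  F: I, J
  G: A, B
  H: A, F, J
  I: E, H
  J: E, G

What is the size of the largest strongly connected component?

{A, B, E, F, G, H, I, J} are all mutually reachable — one SCC of size 8.
{C} is an SCC by itself.
{D} is an SCC by itself.
The largest has 8 vertices.

8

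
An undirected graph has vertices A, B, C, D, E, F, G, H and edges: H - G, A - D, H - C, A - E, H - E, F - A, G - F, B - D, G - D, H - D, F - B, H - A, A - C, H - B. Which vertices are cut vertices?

Removing G, for instance, still leaves 1 component. No single vertex removal increases the component count — the graph has no articulation points.

none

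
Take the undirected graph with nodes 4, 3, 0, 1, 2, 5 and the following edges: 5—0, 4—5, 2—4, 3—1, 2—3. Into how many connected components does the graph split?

1

Starting from 0 we can reach 0, 1, 2, 3, 4, 5. That is one component of size 6.
Total: 1 component.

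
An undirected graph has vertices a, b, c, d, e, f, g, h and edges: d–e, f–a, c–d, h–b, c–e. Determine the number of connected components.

g is isolated — a component by itself.
Starting from a we can reach a, f. That is one component of size 2.
Starting from b we can reach b, h. That is one component of size 2.
Starting from c we can reach c, d, e. That is one component of size 3.
Total: 4 components.

4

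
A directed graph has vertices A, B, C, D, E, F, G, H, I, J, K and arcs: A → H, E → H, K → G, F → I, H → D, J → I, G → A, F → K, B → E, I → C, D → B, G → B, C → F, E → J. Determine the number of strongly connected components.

{A, B, C, D, E, F, G, H, I, J, K} are all mutually reachable — one SCC of size 11.
That gives 1 strongly connected component.

1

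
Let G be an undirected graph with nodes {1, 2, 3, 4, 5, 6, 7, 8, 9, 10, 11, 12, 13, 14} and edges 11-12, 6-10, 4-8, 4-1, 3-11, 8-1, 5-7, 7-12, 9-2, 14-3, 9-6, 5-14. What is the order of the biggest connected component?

13 is isolated — a component by itself.
Starting from 1 we can reach 1, 4, 8. That is one component of size 3.
Starting from 2 we can reach 2, 6, 9, 10. That is one component of size 4.
Starting from 3 we can reach 3, 5, 7, 11, 12, 14. That is one component of size 6.
The largest has 6 vertices.

6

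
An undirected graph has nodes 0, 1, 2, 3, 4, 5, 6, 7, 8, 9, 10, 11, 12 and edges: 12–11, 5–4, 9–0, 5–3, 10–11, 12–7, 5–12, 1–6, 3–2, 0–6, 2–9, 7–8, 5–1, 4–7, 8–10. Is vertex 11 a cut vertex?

No

Deleting 11 leaves 1 component (was 1) (its neighbors 10, 12 remain connected to each other), so 11 is not a cut vertex.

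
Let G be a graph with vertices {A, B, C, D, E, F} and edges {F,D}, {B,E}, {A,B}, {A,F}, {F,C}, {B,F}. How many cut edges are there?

3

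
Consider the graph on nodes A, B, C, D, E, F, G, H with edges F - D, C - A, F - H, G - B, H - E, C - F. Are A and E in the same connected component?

Yes

From A we can reach A, C, D, E, F, H, which includes E.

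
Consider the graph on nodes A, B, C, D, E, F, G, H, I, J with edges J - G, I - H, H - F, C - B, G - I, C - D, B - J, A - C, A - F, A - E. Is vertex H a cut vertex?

No

Deleting H leaves 1 component (was 1) (its neighbors F, I remain connected to each other), so H is not a cut vertex.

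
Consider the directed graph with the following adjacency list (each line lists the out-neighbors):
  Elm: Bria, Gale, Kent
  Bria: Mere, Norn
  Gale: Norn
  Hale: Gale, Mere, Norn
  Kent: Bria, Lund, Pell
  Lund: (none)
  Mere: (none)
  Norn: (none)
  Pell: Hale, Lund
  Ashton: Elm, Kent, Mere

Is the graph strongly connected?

No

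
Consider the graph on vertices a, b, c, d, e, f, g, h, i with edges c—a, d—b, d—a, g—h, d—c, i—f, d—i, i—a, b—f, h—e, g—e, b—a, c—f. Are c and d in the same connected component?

From c we can reach a, b, c, d, f, i, which includes d.

Yes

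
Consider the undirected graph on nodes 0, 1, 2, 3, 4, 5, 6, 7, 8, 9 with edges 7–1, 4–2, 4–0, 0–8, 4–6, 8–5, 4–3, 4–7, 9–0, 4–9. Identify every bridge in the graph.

0-8, 1-7, 2-4, 3-4, 4-6, 4-7, 5-8

The edges on the cycle 4-9-0-4 are not bridges since each lies on that cycle.
But removing 4–6 disconnects 4 from 6; removing 4–2 disconnects 4 from 2; removing 8–5 disconnects 8 from 5; removing 1–7 disconnects 1 from 7 — these are bridges.
In total 7 edges are bridges.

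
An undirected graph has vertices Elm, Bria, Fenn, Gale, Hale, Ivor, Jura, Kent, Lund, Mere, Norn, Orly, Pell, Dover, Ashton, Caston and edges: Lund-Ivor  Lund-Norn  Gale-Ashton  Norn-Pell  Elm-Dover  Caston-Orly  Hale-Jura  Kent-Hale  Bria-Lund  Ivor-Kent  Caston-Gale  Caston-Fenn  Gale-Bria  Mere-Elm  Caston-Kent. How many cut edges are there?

9

The edges on the cycle Caston-Gale-Bria-Lund-Ivor-Kent-Caston are not bridges since each lies on that cycle.
But removing Lund-Norn disconnects Lund from Norn; removing Mere-Elm disconnects Mere from Elm; removing Caston-Fenn disconnects Caston from Fenn; removing Pell-Norn disconnects Pell from Norn — these are bridges.
In total 9 edges are bridges.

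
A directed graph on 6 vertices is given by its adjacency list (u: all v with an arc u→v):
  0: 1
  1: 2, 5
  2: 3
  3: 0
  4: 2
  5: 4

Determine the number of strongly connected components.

1

{0, 1, 2, 3, 4, 5} are all mutually reachable — one SCC of size 6.
That gives 1 strongly connected component.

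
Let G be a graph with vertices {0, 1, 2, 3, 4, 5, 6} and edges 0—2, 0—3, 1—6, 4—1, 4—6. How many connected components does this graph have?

3

5 is isolated — a component by itself.
Starting from 0 we can reach 0, 2, 3. That is one component of size 3.
Starting from 1 we can reach 1, 4, 6. That is one component of size 3.
Total: 3 components.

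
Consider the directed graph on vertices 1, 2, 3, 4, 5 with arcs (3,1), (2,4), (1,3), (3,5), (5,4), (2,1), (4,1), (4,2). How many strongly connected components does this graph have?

1

{1, 2, 3, 4, 5} are all mutually reachable — one SCC of size 5.
That gives 1 strongly connected component.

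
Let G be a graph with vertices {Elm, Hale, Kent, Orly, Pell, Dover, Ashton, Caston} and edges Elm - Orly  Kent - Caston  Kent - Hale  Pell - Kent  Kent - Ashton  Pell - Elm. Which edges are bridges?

Ashton-Kent, Caston-Kent, Elm-Orly, Elm-Pell, Hale-Kent, Kent-Pell

removing Kent - Caston disconnects Kent from Caston; removing Ashton - Kent disconnects Ashton from Kent; removing Orly - Elm disconnects Orly from Elm; removing Kent - Hale disconnects Kent from Hale — these are bridges.
In total 6 edges are bridges.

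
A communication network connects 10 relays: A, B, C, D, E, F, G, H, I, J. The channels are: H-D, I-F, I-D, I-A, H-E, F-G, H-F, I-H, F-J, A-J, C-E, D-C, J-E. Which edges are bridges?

The edges on the cycle H-F-J-E-H are not bridges since each lies on that cycle.
But removing G-F disconnects G from F — this is a bridge.

F-G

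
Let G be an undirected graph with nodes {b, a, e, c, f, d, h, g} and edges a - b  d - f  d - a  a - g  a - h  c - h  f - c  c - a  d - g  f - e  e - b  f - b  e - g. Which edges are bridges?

none

The edges on the cycle f-e-b-f are not bridges since each lies on that cycle.
Every edge lies on some cycle, so there are no bridges.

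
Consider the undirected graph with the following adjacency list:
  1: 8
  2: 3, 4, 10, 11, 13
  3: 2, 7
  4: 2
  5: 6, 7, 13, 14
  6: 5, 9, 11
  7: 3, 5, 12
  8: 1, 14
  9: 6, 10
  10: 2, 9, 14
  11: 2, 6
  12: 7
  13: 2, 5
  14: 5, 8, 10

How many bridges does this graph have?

4

The edges on the cycle 5-14-10-2-13-5 are not bridges since each lies on that cycle.
But removing 14-8 disconnects 14 from 8; removing 7-12 disconnects 7 from 12; removing 1-8 disconnects 1 from 8; removing 2-4 disconnects 2 from 4 — these are bridges.
That makes 4 bridges.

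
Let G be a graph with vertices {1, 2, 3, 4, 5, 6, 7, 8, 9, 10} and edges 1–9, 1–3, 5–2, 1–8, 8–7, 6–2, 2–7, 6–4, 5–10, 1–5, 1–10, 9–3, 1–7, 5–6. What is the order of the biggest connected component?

10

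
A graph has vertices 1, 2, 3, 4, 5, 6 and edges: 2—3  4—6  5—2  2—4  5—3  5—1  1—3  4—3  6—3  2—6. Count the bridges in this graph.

The edges on the cycle 5-2-4-6-3-1-5 are not bridges since each lies on that cycle.
Every edge lies on some cycle, so there are no bridges.

0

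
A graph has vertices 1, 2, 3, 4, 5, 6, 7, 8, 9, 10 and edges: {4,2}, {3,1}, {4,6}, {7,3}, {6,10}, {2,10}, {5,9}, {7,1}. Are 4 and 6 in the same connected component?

Yes

From 4 we can reach 2, 4, 6, 10, which includes 6.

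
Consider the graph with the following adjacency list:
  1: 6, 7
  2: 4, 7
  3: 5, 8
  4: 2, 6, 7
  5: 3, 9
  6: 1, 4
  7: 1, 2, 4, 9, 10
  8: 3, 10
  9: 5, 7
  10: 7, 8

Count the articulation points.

1

Removing 7 increases the component count from 1 to 2, so 7 is a cut vertex.
By contrast removing 6 leaves 1 component; it is not a cut vertex. No other vertex is a cut vertex either.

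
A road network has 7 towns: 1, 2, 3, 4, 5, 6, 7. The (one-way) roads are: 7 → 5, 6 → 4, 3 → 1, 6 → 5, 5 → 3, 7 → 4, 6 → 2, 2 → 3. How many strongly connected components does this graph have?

{7} is an SCC by itself.
{6} is an SCC by itself.
{1} is an SCC by itself.
{3} is an SCC by itself.
{2} is an SCC by itself.
(and 2 more singleton SCCs)
That gives 7 strongly connected components.

7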